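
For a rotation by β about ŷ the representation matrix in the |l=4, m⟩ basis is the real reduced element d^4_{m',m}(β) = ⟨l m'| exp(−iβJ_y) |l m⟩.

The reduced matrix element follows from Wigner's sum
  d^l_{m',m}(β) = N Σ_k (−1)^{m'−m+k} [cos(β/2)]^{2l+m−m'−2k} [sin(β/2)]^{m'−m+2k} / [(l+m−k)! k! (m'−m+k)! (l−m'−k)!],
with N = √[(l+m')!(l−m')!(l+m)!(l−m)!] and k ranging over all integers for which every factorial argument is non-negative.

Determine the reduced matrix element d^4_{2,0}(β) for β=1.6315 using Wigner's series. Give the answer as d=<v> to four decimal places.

d=-0.3837

d^4_{2,0}(β=1.6315) via Wigner's sum:
c=cos(1.6315/2)=0.685322, s=sin(1.6315/2)=0.728240; N=√[720·2·24·24]=910.735966
Admissible k: 0..2 (factorial args all ≥0)
  k=0: (−1)^2·910.7360/(96)·0.6853^6·0.7282^2 = +0.521242
  k=1: (−1)^3·910.7360/(36)·0.6853^4·0.7282^4 = -1.569522
  k=2: (−1)^4·910.7360/(96)·0.6853^2·0.7282^6 = +0.664596
d^4_{2,0}(1.6315) = +0.521242 -1.569522 +0.664596 = -0.383684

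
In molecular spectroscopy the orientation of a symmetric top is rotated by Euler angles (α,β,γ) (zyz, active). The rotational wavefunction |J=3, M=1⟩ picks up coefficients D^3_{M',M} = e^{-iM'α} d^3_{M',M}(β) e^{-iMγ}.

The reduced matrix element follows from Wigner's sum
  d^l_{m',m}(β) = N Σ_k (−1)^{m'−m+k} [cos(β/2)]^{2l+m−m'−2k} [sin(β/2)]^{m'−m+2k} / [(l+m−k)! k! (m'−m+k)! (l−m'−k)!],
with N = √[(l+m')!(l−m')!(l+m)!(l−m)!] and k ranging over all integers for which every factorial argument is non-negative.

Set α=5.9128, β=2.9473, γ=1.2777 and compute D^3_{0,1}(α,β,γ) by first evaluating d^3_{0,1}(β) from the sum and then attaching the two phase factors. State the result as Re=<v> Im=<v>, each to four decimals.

Re=0.0921 Im=-0.3052

Split into d^3_{0,1}(β=2.9473) × two z-phases.
c=cos(2.9473/2)=0.096994, s=sin(2.9473/2)=0.995285; N=√[6·6·24·2]=41.569219
The bounds max(0,m−m')=1 and min(l+m,l−m')=3 give 3 terms
  k=1: (−1)^0·41.5692/(12)·0.0970^5·0.9953^1 = +0.000030
  k=2: (−1)^1·41.5692/(4)·0.0970^3·0.9953^3 = -0.009349
  k=3: (−1)^2·41.5692/(12)·0.0970^1·0.9953^5 = +0.328149
d^3_{0,1}(2.9473) = +0.000030 -0.009349 +0.328149 = +0.318829
Phases: e^{-i·(0)·5.9128}=+1.000000+0.000000i, e^{-i·(1)·1.2777}=+0.288918-0.957354i ⇒ D=+0.092115-0.305232i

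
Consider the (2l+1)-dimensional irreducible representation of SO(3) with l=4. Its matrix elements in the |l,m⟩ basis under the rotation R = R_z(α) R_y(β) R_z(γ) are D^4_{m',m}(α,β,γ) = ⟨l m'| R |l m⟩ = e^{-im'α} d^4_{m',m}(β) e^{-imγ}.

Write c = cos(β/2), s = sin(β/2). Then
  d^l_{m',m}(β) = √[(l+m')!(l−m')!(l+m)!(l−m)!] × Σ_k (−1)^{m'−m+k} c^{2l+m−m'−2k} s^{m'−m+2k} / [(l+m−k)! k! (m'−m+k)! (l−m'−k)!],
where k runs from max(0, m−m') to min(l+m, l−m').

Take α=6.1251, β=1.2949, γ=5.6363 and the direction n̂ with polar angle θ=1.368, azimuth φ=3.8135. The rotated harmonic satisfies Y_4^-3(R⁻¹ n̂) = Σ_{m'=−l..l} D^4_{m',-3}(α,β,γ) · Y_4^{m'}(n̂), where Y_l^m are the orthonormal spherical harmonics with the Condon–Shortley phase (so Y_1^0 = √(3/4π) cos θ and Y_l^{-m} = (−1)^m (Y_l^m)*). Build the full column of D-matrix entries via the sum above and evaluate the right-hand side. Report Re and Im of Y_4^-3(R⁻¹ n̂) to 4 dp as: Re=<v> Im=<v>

Need the full column D^4_{m',-3} for m'=−4..4 at α=6.1251, β=1.2949, γ=5.6363.
cos(β/2)=0.797624, sin(β/2)=0.603154
d^4_{-4,-3}: single k=1 term ⇒ +0.350399;  D = -0.295266-0.188672i
d^4_{-3,-3}: k∈[0..1] ⇒ +0.163828 -0.655761 = -0.491933;  D = +0.367663+0.326837i
d^4_{-2,-3}: k∈[0..1] ⇒ -0.463534 +0.795176 = +0.331642;  D = -0.210085-0.256613i
d^4_{-1,-3}: k∈[0..1] ⇒ +0.743563 -0.708642 = +0.034921;  D = -0.017592-0.030167i
d^4_{0,-3}: k∈[0..1] ⇒ -0.838189 +0.479294 = -0.358895;  D = +0.129735+0.334626i
d^4_{1,-3}: k∈[0..1] ⇒ +0.708642 -0.243130 = +0.465512;  D = -0.097848-0.455112i
d^4_{2,-3}: k∈[0..1] ⇒ -0.454698 +0.086669 = -0.368030;  D = +0.019750+0.367499i
d^4_{3,-3}: k∈[0..1] ⇒ +0.214420 -0.017516 = +0.196905;  D = +0.020519-0.195833i
d^4_{4,-3}: single k=0 term ⇒ -0.065515;  D = -0.017000+0.063271i
Y_4^{m'}(θ=1.368,φ=3.8135) and Σ D·Y over m':
  (-0.2953-0.1887i)·(-0.3661-0.1786i)  (+0.3677+0.3268i)·(+0.1020+0.2138i)  (-0.2101-0.2566i)·(-0.0517+0.2239i)  (-0.0176-0.0302i)·(+0.1984-0.1578i)  (+0.1297+0.3346i)·(+0.1947+0.0000i)  (-0.0978-0.4551i)·(-0.1984-0.1578i)  (+0.0197+0.3675i)·(-0.0517-0.2239i)  (+0.0205-0.1958i)·(-0.1020+0.2138i)  (-0.0170+0.0633i)·(-0.3661+0.1786i)
Y_4^-3(R⁻¹ n̂) = +0.190900+0.342403i

Re=0.1909 Im=0.3424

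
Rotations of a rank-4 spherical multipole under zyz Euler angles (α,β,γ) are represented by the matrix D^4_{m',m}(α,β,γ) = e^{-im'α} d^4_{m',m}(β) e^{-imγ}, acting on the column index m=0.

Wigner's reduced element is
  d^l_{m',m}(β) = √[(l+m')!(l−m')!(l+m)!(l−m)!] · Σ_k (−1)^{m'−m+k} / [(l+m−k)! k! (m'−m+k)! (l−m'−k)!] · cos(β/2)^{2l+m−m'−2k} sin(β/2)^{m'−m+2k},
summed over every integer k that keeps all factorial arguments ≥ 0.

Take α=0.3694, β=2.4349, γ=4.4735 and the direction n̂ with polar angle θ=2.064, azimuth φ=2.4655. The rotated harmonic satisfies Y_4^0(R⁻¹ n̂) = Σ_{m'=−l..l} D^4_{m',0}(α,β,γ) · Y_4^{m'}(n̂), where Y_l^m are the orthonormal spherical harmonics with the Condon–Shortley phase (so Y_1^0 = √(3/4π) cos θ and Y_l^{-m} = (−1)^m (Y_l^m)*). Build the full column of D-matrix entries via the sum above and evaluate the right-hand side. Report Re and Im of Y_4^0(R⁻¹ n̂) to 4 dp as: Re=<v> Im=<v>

Re=0.3004 Im=0.0000

Need the full column D^4_{m',0} for m'=−4..4 at α=0.3694, β=2.4349, γ=4.4735.
cos(β/2)=0.346039, sin(β/2)=0.938220
d^4_{-4,0}: single k=4 term ⇒ +0.092954;  D = +0.008650+0.092551i
d^4_{-3,0}: k∈[3..4] ⇒ +0.048485 -0.356421 = -0.307937;  D = -0.137424-0.275572i
d^4_{-2,0}: k∈[2..4] ⇒ +0.014338 -0.281067 +0.774819 = +0.508089;  D = +0.375619+0.342148i
d^4_{-1,0}: k∈[1..4] ⇒ +0.002493 -0.109953 +0.808288 -0.990315 = -0.289487;  D = -0.269960-0.104521i
d^4_{0,0}: k∈[0..4] ⇒ +0.000206 -0.024181 +0.399966 -1.306770 +0.600396 = -0.330384;  D = -0.330384+0.000000i
d^4_{1,0}: k∈[0..3] ⇒ -0.002493 +0.109953 -0.808288 +0.990315 = +0.289487;  D = +0.269960-0.104521i
d^4_{2,0}: k∈[0..2] ⇒ +0.014338 -0.281067 +0.774819 = +0.508089;  D = +0.375619-0.342148i
d^4_{3,0}: k∈[0..1] ⇒ -0.048485 +0.356421 = +0.307937;  D = +0.137424-0.275572i
d^4_{4,0}: single k=0 term ⇒ +0.092954;  D = +0.008650-0.092551i
Y_4^{m'}(θ=2.064,φ=2.4655) and Σ D·Y over m':
  (+0.0087+0.0926i)·(-0.2413+0.1128i)  (-0.1374-0.2756i)·(-0.1789+0.3633i)  (+0.3756+0.3421i)·(+0.0320+0.1442i)  (-0.2700-0.1045i)·(-0.2202-0.1767i)  (-0.3304+0.0000i)·(-0.2080+0.0000i)  (+0.2700-0.1045i)·(+0.2202-0.1767i)  (+0.3756-0.3421i)·(+0.0320-0.1442i)  (+0.1374-0.2756i)·(+0.1789+0.3633i)  (+0.0087-0.0926i)·(-0.2413-0.1128i)
Y_4^0(R⁻¹ n̂) = +0.300434-0.000000i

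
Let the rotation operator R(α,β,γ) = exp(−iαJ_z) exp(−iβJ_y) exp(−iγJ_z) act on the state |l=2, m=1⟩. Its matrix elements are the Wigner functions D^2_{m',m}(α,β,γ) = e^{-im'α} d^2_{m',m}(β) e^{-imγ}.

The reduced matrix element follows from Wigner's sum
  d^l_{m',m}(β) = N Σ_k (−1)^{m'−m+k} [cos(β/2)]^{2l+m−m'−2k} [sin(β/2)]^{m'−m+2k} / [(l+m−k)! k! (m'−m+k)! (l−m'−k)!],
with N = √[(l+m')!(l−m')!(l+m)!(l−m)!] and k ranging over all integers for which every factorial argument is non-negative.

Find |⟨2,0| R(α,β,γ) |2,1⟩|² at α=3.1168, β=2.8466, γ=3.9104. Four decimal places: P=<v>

P=0.1161

Split into d^2_{0,1}(β=2.8466) × two z-phases.
c=cos(2.8466/2)=0.146962, s=sin(2.8466/2)=0.989142; N=√[2·2·6·1]=4.898979
k∈{1,2} keeps every argument non-negative
  k=1: (−1)^0·4.8990/(2)·0.1470^3·0.9891^1 = +0.007690
  k=2: (−1)^1·4.8990/(2)·0.1470^1·0.9891^3 = -0.348383
d^2_{0,1}(2.8466) = +0.007690 -0.348383 = -0.340693
|D^2_{0,1}|² = |d^2_{0,1}(β)|² = (-0.340693)² = 0.116072 (the z-rotation phases have unit modulus)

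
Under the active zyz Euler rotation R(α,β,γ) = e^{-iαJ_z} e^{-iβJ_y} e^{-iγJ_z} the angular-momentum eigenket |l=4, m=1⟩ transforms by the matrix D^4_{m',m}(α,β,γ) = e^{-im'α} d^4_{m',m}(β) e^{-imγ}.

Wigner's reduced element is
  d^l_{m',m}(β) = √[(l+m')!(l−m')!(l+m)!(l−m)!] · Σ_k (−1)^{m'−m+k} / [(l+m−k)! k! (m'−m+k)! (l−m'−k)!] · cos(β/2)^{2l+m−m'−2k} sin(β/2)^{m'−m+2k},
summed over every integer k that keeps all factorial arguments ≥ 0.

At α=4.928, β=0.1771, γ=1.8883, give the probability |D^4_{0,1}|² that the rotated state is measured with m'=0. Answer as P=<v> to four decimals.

P=0.1345

Split into d^4_{0,1}(β=0.1771) × two z-phases.
c=cos(0.1771/2)=0.996082, s=sin(0.1771/2)=0.088434; N=√[24·24·120·6]=643.987578
The bounds max(0,m−m')=1 and min(l+m,l−m')=4 give 4 terms
  k=1: (−1)^0·643.9876/(144)·0.9961^7·0.0884^1 = +0.384770
  k=2: (−1)^1·643.9876/(24)·0.9961^5·0.0884^3 = -0.018197
  k=3: (−1)^2·643.9876/(24)·0.9961^3·0.0884^5 = +0.000143
  k=4: (−1)^3·643.9876/(144)·0.9961^1·0.0884^7 = -0.000000
d^4_{0,1}(0.1771) = +0.384770 -0.018197 +0.000143 -0.000000 = +0.366716
|D^4_{0,1}|² = |d^4_{0,1}(β)|² = (+0.366716)² = 0.134481 (the z-rotation phases have unit modulus)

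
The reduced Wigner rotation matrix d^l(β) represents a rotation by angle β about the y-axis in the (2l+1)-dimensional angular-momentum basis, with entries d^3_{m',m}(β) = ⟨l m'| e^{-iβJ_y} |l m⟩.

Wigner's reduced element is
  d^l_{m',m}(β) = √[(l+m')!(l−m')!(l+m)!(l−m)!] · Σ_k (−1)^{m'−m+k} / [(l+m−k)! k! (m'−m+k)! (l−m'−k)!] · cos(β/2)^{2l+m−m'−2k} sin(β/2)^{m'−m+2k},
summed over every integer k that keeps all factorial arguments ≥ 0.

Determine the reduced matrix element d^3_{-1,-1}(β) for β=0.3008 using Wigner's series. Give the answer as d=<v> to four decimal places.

d=0.7655

d^3_{-1,-1}(β=0.3008) via Wigner's sum:
Half-angle: c=0.988711, s=0.149834. N=√(2·24·2·24)=48.000000
k: max(0,(-1)−(-1))=0 … min(3+(-1),3−(-1))=2
  k=0: (−1)^0·48.0000/(48)·0.9887^6·0.1498^0 = +0.934150
  k=1: (−1)^1·48.0000/(6)·0.9887^4·0.1498^2 = -0.171627
  k=2: (−1)^2·48.0000/(8)·0.9887^2·0.1498^4 = +0.002956
d^3_{-1,-1}(0.3008) = +0.934150 -0.171627 +0.002956 = +0.765479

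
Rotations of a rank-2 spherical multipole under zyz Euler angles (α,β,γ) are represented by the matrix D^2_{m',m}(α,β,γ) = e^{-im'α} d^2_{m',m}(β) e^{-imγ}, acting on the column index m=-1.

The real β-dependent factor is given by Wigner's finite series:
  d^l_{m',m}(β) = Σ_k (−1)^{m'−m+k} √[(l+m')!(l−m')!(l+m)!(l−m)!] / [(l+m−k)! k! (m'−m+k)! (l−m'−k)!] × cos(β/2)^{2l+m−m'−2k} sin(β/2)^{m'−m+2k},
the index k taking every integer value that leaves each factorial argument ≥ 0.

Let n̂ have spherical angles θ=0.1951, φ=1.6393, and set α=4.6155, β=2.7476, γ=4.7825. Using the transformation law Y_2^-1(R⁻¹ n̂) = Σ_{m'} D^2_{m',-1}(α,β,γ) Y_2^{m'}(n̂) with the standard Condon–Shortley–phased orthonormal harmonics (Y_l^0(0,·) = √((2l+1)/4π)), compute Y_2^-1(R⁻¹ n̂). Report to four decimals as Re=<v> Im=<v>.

Need the full column D^2_{m',-1} for m'=−2..2 at α=4.6155, β=2.7476, γ=4.7825.
cos(β/2)=0.195725, sin(β/2)=0.980659
d^2_{-2,-1}: single k=1 term ⇒ +0.014706;  D = +0.001814+0.014593i
d^2_{-1,-1}: k∈[0..1] ⇒ +0.001468 -0.110522 = -0.109054;  D = +0.109015-0.002920i
d^2_{0,-1}: k∈[0..1] ⇒ -0.018011 +0.452142 = +0.434132;  D = +0.030412-0.433065i
d^2_{1,-1}: k∈[0..1] ⇒ +0.110522 -0.924851 = -0.814329;  D = -0.803000-0.135362i
d^2_{2,-1}: single k=0 term ⇒ -0.369173;  D = +0.096294-0.356393i
Y_2^{m'}(θ=0.1951,φ=1.6393) and Σ D·Y over m':
  (+0.0018+0.0146i)·(-0.0144+0.0020i)  (+0.1090-0.0029i)·(-0.0101-0.1466i)  (+0.0304-0.4331i)·(+0.5952+0.0000i)  (-0.8030-0.1354i)·(+0.0101-0.1466i)  (+0.0963-0.3564i)·(-0.0144-0.0020i)
Y_2^-1(R⁻¹ n̂) = -0.013487-0.152647i

Re=-0.0135 Im=-0.1526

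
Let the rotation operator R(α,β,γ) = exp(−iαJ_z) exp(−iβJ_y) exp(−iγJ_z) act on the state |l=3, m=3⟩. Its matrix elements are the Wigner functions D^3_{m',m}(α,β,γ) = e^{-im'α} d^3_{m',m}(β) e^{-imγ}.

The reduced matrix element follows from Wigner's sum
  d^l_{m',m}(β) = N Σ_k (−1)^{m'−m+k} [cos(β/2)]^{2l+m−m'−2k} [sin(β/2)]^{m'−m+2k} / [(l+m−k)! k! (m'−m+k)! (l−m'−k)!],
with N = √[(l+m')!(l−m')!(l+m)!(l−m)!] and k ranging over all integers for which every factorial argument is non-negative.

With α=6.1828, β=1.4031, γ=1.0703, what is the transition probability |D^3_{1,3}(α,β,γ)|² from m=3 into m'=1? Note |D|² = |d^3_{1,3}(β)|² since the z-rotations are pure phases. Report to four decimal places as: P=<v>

P=0.3016

D^3_{1,3}(6.1828,1.4031,1.0703) = e^{-i·1·6.1828}·d^3_{1,3}(1.4031)·e^{-i·3·1.0703}. Compute d first:
c=cos(1.4031/2)=0.763843, s=sin(1.4031/2)=0.645402; N=√[24·2·720·1]=185.903201
The bounds max(0,m−m')=2 and min(l+m,l−m')=2 give 1 term
  k=2: (−1)^0·185.9032/(48)·0.7638^4·0.6454^2 = +0.549190
d^3_{1,3}(1.4031) = +0.549190
|D^3_{1,3}|² = |d^3_{1,3}(β)|² = (+0.549190)² = 0.301610 (the z-rotation phases have unit modulus)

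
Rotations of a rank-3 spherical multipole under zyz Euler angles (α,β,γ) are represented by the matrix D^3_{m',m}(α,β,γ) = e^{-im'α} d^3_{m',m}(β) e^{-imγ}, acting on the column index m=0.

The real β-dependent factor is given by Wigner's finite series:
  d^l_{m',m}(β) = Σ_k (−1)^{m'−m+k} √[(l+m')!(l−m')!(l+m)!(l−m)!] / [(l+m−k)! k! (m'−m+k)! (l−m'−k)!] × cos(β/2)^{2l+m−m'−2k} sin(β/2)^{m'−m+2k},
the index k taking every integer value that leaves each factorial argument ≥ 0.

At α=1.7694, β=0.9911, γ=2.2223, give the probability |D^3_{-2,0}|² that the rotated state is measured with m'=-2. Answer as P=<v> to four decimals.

P=0.2756

Split into d^3_{-2,0}(β=0.9911) × two z-phases.
c=cos(0.9911/2)=0.879707, s=sin(0.9911/2)=0.475516; N=√[1·120·6·6]=65.726707
Admissible k: 2..3 (factorial args all ≥0)
  k=2: (−1)^0·65.7267/(12)·0.8797^4·0.4755^2 = +0.741725
  k=3: (−1)^1·65.7267/(12)·0.8797^2·0.4755^4 = -0.216718
d^3_{-2,0}(0.9911) = +0.741725 -0.216718 = +0.525006
|D^3_{-2,0}|² = |d^3_{-2,0}(β)|² = (+0.525006)² = 0.275632 (the z-rotation phases have unit modulus)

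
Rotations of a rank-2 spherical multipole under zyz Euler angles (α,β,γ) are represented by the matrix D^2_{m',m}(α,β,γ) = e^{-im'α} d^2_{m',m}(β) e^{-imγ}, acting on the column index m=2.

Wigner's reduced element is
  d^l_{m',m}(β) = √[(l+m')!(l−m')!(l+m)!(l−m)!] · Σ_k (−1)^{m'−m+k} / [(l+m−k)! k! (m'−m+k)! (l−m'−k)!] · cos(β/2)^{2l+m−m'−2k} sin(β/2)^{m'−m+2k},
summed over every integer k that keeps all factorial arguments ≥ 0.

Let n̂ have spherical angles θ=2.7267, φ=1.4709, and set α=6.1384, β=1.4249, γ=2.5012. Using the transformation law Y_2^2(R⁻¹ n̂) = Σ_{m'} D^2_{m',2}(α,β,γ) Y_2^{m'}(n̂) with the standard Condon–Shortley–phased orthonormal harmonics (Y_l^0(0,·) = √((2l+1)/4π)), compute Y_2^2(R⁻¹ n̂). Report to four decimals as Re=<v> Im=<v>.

Re=-0.1970 Im=0.3220

Need the full column D^2_{m',2} for m'=−2..2 at α=6.1384, β=1.4249, γ=2.5012.
cos(β/2)=0.756763, sin(β/2)=0.653690
d^2_{-2,2}: single k=4 term ⇒ +0.182594;  D = +0.100002+0.152775i
d^2_{-1,2}: single k=3 term ⇒ +0.422771;  D = +0.178082+0.383434i
d^2_{0,2}: single k=2 term ⇒ +0.599430;  D = +0.171415+0.574398i
d^2_{1,2}: single k=1 term ⇒ +0.566605;  D = +0.081997+0.560641i
d^2_{2,2}: single k=0 term ⇒ +0.327973;  D = +0.000144+0.327973i
Y_2^{m'}(θ=2.7267,φ=1.4709) and Σ D·Y over m':
  (+0.1000+0.1528i)·(-0.0615-0.0125i)  (+0.1781+0.3834i)·(-0.0284+0.2836i)  (+0.1714+0.5744i)·(+0.4770+0.0000i)  (+0.0820+0.5606i)·(+0.0284+0.2836i)  (+0.0001+0.3280i)·(-0.0615+0.0125i)
Y_2^2(R⁻¹ n̂) = -0.197010+0.321984i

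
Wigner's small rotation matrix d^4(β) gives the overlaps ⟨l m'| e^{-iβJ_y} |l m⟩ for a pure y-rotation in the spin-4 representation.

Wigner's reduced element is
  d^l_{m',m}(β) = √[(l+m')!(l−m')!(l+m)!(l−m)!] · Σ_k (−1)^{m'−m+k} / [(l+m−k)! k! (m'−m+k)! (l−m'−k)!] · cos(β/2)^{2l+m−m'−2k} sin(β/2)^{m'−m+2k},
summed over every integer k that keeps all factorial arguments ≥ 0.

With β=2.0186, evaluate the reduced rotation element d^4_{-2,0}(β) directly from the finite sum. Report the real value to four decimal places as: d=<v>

d=0.1003

d^4_{-2,0}(β=2.0186) via Wigner's sum:
With c≡cos(β/2)=0.532453 and s≡sin(β/2)=0.846459, N=[2·720·24·24]^{1/2}=910.735966
Admissible k: 2..4 (factorial args all ≥0)
  k=2: (−1)^0·910.7360/(96)·0.5325^6·0.8465^2 = +0.154890
  k=3: (−1)^1·910.7360/(36)·0.5325^4·0.8465^4 = -1.043856
  k=4: (−1)^2·910.7360/(96)·0.5325^2·0.8465^6 = +0.989284
d^4_{-2,0}(2.0186) = +0.154890 -1.043856 +0.989284 = +0.100318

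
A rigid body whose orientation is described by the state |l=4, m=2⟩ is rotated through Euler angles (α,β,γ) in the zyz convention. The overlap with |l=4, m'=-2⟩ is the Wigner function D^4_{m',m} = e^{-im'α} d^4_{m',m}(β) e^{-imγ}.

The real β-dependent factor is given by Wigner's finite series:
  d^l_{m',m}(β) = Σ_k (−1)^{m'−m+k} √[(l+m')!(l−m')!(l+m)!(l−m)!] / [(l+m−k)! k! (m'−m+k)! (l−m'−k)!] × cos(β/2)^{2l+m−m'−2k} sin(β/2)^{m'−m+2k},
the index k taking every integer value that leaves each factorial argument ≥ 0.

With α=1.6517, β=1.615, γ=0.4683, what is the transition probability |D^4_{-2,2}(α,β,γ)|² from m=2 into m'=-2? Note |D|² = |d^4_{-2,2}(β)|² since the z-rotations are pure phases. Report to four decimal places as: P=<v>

D^4_{-2,2}(1.6517,1.615,0.4683) = e^{-i·-2·1.6517}·d^4_{-2,2}(1.615)·e^{-i·2·0.4683}. Compute d first:
c=cos(1.615/2)=0.691307, s=sin(1.615/2)=0.722561; N=√[2·720·720·2]=1440.000000
k∈{4,5,6} keeps every argument non-negative
  k=4: (−1)^0·1440.0000/(96)·0.6913^4·0.7226^4 = +0.933842
  k=5: (−1)^1·1440.0000/(120)·0.6913^2·0.7226^6 = -0.816152
  k=6: (−1)^2·1440.0000/(1440)·0.6913^0·0.7226^8 = +0.074301
d^4_{-2,2}(1.615) = +0.933842 -0.816152 +0.074301 = +0.191992
|D^4_{-2,2}|² = |d^4_{-2,2}(β)|² = (+0.191992)² = 0.036861 (the z-rotation phases have unit modulus)

P=0.0369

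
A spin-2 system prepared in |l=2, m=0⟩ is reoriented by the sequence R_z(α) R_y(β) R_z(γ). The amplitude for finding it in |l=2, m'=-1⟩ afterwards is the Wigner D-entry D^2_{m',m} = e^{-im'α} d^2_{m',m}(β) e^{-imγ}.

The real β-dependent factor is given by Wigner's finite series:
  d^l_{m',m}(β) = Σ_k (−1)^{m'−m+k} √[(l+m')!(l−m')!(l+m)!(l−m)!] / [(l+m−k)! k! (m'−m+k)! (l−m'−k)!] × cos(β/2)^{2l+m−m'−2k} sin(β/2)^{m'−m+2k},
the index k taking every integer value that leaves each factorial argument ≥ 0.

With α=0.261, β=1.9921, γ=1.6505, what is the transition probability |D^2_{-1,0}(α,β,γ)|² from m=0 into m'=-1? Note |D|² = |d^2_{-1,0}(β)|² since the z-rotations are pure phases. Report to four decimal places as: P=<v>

Split into d^2_{-1,0}(β=1.9921) × two z-phases.
With c≡cos(β/2)=0.543622 and s≡sin(β/2)=0.839330, N=[1·6·2·2]^{1/2}=4.898979
The bounds max(0,m−m')=1 and min(l+m,l−m')=2 give 2 terms
  k=1: (−1)^0·4.8990/(2)·0.5436^3·0.8393^1 = +0.330293
  k=2: (−1)^1·4.8990/(2)·0.5436^1·0.8393^3 = -0.787356
d^2_{-1,0}(1.9921) = +0.330293 -0.787356 = -0.457063
|D^2_{-1,0}|² = |d^2_{-1,0}(β)|² = (-0.457063)² = 0.208907 (the z-rotation phases have unit modulus)

P=0.2089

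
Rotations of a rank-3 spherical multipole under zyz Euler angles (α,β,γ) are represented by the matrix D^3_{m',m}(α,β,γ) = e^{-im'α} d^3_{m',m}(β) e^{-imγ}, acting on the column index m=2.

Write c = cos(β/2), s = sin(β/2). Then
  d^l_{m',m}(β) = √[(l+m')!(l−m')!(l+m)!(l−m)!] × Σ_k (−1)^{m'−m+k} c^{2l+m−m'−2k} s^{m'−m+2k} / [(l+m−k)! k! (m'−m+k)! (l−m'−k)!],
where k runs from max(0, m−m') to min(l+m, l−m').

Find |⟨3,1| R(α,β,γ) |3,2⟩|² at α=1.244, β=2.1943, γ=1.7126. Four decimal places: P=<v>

D^3_{1,2}(1.244,2.1943,1.7126) = e^{-i·1·1.244}·d^3_{1,2}(2.1943)·e^{-i·2·1.7126}. Compute d first:
c=cos(2.1943/2)=0.456134, s=sin(2.1943/2)=0.889911; N=√[24·2·120·1]=75.894664
k: max(0,(2)−(1))=1 … min(3+(2),3−(1))=2
  k=1: (−1)^0·75.8947/(24)·0.4561^5·0.8899^1 = +0.055566
  k=2: (−1)^1·75.8947/(12)·0.4561^3·0.8899^3 = -0.423007
d^3_{1,2}(2.1943) = +0.055566 -0.423007 = -0.367441
|D^3_{1,2}|² = |d^3_{1,2}(β)|² = (-0.367441)² = 0.135013 (the z-rotation phases have unit modulus)

P=0.1350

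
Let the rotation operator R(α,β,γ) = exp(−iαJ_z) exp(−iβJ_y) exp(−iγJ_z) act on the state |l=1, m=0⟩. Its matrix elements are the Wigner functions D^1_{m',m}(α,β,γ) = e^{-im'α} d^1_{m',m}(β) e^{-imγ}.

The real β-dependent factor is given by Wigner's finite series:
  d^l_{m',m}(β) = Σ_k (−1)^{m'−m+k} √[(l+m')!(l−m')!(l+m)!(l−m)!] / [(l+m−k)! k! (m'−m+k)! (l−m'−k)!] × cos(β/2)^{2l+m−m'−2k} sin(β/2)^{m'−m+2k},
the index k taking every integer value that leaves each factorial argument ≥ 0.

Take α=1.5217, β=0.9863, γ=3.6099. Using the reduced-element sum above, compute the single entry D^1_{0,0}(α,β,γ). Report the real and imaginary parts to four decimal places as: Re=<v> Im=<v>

Re=0.5518 Im=0.0000

D^1_{0,0}(1.5217,0.9863,3.6099) = e^{-i·0·1.5217}·d^1_{0,0}(0.9863)·e^{-i·0·3.6099}. Compute d first:
c=cos(0.9863/2)=0.880846, s=sin(0.9863/2)=0.473403; N=√[1·1·1·1]=1.000000
k∈{0,1} keeps every argument non-negative
  k=0: (−1)^0·1.0000/(1)·0.8808^2·0.4734^0 = +0.775890
  k=1: (−1)^1·1.0000/(1)·0.8808^0·0.4734^2 = -0.224110
d^1_{0,0}(0.9863) = +0.775890 -0.224110 = +0.551779
Attach z-rotation phases: D = e^{-i(0)(1.5217)}·(+0.551779)·e^{-i(0)(3.6099)} = +0.551779+0.000000i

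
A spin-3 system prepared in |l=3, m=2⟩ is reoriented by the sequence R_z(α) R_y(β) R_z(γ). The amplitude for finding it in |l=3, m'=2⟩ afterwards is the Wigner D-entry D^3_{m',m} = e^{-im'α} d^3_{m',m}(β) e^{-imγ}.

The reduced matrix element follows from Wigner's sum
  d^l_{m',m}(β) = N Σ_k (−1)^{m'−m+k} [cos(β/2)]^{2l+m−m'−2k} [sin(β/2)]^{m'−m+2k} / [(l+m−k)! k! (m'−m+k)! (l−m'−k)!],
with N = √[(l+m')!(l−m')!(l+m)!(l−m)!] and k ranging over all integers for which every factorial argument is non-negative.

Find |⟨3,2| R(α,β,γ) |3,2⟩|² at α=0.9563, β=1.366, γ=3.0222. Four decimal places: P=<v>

P=0.2532

Split into d^3_{2,2}(β=1.366) × two z-phases.
With c≡cos(β/2)=0.775683 and s≡sin(β/2)=0.631123, N=[120·1·120·1]^{1/2}=120.000000
k∈{0,1} keeps every argument non-negative
  k=0: (−1)^0·120.0000/(120)·0.7757^6·0.6311^0 = +0.217824
  k=1: (−1)^1·120.0000/(24)·0.7757^4·0.6311^2 = -0.720999
d^3_{2,2}(1.366) = +0.217824 -0.720999 = -0.503175
|D^3_{2,2}|² = |d^3_{2,2}(β)|² = (-0.503175)² = 0.253185 (the z-rotation phases have unit modulus)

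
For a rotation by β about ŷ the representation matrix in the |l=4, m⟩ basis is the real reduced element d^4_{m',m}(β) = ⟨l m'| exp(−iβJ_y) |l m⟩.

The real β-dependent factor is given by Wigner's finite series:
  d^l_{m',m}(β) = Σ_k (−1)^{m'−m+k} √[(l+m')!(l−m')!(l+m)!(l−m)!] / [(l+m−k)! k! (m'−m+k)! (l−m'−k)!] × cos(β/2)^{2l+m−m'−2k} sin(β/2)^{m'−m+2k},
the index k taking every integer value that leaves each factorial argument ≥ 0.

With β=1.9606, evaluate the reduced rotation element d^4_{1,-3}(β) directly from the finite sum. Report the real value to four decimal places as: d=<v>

d^4_{1,-3}(β=1.9606) via Wigner's sum:
c=cos(1.9606/2)=0.556773, s=sin(1.9606/2)=0.830664; N=√[120·6·1·5040]=1904.940944
Admissible k: 0..1 (factorial args all ≥0)
  k=0: (−1)^4·1904.9409/(144)·0.5568^4·0.8307^4 = +0.605251
  k=1: (−1)^5·1904.9409/(240)·0.5568^2·0.8307^6 = -0.808315
d^4_{1,-3}(1.9606) = +0.605251 -0.808315 = -0.203065

d=-0.2031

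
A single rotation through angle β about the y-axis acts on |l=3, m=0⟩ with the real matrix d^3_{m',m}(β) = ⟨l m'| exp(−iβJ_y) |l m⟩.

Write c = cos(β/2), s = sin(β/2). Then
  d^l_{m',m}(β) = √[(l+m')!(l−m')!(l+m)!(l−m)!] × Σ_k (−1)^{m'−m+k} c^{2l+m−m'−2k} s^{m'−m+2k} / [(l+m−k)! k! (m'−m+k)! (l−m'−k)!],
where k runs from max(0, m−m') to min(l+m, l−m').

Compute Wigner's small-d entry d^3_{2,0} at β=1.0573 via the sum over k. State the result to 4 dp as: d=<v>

d^3_{2,0}(β=1.0573) via Wigner's sum:
Half-angle: c=0.863489, s=0.504368. N=√(120·1·6·6)=65.726707
Admissible k: 0..1 (factorial args all ≥0)
  k=0: (−1)^2·65.7267/(12)·0.8635^4·0.5044^2 = +0.774609
  k=1: (−1)^3·65.7267/(12)·0.8635^2·0.5044^4 = -0.264280
d^3_{2,0}(1.0573) = +0.774609 -0.264280 = +0.510329

d=0.5103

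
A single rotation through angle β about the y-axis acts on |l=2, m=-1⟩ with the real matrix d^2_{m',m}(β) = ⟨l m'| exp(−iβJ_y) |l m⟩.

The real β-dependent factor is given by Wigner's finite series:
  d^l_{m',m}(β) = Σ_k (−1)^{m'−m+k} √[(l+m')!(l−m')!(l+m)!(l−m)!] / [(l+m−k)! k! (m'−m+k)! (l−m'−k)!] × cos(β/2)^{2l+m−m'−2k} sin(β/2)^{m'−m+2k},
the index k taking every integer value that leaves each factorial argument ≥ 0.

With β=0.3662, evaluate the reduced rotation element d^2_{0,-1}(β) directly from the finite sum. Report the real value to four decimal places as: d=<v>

d^2_{0,-1}(β=0.3662) via Wigner's sum:
With c≡cos(β/2)=0.983284 and s≡sin(β/2)=0.182079, N=[2·2·1·6]^{1/2}=4.898979
k∈{0,1} keeps every argument non-negative
  k=0: (−1)^1·4.8990/(2)·0.9833^3·0.1821^1 = -0.424005
  k=1: (−1)^2·4.8990/(2)·0.9833^1·0.1821^3 = +0.014539
d^2_{0,-1}(0.3662) = -0.424005 +0.014539 = -0.409467

d=-0.4095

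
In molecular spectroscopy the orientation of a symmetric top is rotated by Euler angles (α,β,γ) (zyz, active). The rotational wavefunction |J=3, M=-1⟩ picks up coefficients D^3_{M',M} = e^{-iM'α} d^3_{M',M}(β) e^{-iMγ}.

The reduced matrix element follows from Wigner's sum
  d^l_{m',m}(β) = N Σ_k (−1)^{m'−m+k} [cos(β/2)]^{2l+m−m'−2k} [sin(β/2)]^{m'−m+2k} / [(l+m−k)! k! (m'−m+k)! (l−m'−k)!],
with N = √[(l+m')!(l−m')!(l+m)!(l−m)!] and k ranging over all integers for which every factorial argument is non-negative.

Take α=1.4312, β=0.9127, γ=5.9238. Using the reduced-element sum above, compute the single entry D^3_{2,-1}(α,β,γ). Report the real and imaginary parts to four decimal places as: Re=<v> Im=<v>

Re=0.3432 Im=-0.0276

D^3_{2,-1}(1.4312,0.9127,5.9238) = e^{-i·2·1.4312}·d^3_{2,-1}(0.9127)·e^{-i·-1·5.9238}. Compute d first:
Half-angle: c=0.897667, s=0.440675. N=√(120·1·2·24)=75.894664
Admissible k: 0..1 (factorial args all ≥0)
  k=0: (−1)^3·75.8947/(12)·0.8977^3·0.4407^3 = -0.391498
  k=1: (−1)^4·75.8947/(24)·0.8977^1·0.4407^5 = +0.047174
d^3_{2,-1}(0.9127) = -0.391498 +0.047174 = -0.344324
D = (-0.961278-0.275580i)·(-0.344324)·(+0.936113-0.351699i) = +0.343217-0.027583i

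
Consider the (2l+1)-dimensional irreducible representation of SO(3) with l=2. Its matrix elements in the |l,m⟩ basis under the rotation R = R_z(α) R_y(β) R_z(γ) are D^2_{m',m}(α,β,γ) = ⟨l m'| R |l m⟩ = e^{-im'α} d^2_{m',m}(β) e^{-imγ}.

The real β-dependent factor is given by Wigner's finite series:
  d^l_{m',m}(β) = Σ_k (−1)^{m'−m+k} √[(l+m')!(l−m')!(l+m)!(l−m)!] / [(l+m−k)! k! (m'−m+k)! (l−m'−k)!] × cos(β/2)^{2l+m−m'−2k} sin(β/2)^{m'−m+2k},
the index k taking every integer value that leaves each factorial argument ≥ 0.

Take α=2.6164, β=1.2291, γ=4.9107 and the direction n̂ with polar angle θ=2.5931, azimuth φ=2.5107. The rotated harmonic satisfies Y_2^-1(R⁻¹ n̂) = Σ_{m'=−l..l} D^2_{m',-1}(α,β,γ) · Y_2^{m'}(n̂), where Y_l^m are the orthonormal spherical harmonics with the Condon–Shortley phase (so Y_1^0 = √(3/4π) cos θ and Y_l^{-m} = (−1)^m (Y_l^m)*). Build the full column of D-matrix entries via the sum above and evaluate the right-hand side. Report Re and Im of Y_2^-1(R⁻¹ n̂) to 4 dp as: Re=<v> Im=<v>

Re=0.0386 Im=-0.1483

Need the full column D^2_{m',-1} for m'=−2..2 at α=2.6164, β=1.2291, γ=4.9107.
cos(β/2)=0.817033, sin(β/2)=0.576591
d^2_{-2,-1}: single k=1 term ⇒ +0.628951;  D = -0.473378-0.414116i
d^2_{-1,-1}: k∈[0..1] ⇒ +0.445614 -0.665788 = -0.220175;  D = -0.070696-0.208516i
d^2_{0,-1}: k∈[0..1] ⇒ -0.770304 +0.383635 = -0.386669;  D = -0.076179+0.379090i
d^2_{1,-1}: k∈[0..1] ⇒ +0.665788 -0.110528 = +0.555260;  D = -0.367591+0.416163i
d^2_{2,-1}: single k=0 term ⇒ -0.313237;  D = -0.297128+0.099158i
Y_2^{m'}(θ=2.5931,φ=2.5107) and Σ D·Y over m':
  (-0.4734-0.4141i)·(+0.0319+0.1000i)  (-0.0707-0.2085i)·(+0.2776+0.2027i)  (-0.0762+0.3791i)·(+0.3736+0.0000i)  (-0.3676+0.4162i)·(-0.2776+0.2027i)  (-0.2971+0.0992i)·(+0.0319-0.1000i)
Y_2^-1(R⁻¹ n̂) = +0.038587-0.148323i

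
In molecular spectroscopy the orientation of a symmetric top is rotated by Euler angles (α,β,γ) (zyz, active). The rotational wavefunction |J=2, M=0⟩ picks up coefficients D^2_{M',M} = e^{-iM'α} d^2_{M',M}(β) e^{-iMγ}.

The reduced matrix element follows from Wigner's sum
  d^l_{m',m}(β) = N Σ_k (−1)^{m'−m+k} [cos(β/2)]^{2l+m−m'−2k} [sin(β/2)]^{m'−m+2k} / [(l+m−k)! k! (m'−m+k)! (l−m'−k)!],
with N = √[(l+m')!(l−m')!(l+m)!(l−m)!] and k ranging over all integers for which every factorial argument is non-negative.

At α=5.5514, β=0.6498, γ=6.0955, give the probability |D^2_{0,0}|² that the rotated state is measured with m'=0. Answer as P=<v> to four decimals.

D^2_{0,0}(5.5514,0.6498,6.0955) = e^{-i·0·5.5514}·d^2_{0,0}(0.6498)·e^{-i·0·6.0955}. Compute d first:
With c≡cos(β/2)=0.947683 and s≡sin(β/2)=0.319214, N=[2·2·2·2]^{1/2}=4.000000
k∈{0,1,2} keeps every argument non-negative
  k=0: (−1)^0·4.0000/(4)·0.9477^4·0.3192^0 = +0.806588
  k=1: (−1)^1·4.0000/(1)·0.9477^2·0.3192^2 = -0.366058
  k=2: (−1)^2·4.0000/(4)·0.9477^0·0.3192^4 = +0.010383
d^2_{0,0}(0.6498) = +0.806588 -0.366058 +0.010383 = +0.450913
|D^2_{0,0}|² = |d^2_{0,0}(β)|² = (+0.450913)² = 0.203323 (the z-rotation phases have unit modulus)

P=0.2033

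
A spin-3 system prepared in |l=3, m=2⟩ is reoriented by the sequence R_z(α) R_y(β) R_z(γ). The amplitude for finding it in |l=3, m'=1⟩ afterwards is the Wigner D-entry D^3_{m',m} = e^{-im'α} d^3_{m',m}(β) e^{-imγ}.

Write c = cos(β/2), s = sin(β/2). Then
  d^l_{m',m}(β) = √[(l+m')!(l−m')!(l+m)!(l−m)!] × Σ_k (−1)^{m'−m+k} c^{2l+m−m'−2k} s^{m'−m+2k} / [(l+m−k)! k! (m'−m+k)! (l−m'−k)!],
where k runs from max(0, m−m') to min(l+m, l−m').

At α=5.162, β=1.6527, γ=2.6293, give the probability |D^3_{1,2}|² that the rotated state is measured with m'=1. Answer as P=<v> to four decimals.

First d^3_{1,2}(β=1.6527), then the phase factors e^{-i(1)α} and e^{-i(2)γ}:
With c≡cos(β/2)=0.677565 and s≡sin(β/2)=0.735463, N=[24·2·120·1]^{1/2}=75.894664
k: max(0,(2)−(1))=1 … min(3+(2),3−(1))=2
  k=1: (−1)^0·75.8947/(24)·0.6776^5·0.7355^1 = +0.332135
  k=2: (−1)^1·75.8947/(12)·0.6776^3·0.7355^3 = -0.782646
d^3_{1,2}(1.6527) = +0.332135 -0.782646 = -0.450510
|D^3_{1,2}|² = |d^3_{1,2}(β)|² = (-0.450510)² = 0.202960 (the z-rotation phases have unit modulus)

P=0.2030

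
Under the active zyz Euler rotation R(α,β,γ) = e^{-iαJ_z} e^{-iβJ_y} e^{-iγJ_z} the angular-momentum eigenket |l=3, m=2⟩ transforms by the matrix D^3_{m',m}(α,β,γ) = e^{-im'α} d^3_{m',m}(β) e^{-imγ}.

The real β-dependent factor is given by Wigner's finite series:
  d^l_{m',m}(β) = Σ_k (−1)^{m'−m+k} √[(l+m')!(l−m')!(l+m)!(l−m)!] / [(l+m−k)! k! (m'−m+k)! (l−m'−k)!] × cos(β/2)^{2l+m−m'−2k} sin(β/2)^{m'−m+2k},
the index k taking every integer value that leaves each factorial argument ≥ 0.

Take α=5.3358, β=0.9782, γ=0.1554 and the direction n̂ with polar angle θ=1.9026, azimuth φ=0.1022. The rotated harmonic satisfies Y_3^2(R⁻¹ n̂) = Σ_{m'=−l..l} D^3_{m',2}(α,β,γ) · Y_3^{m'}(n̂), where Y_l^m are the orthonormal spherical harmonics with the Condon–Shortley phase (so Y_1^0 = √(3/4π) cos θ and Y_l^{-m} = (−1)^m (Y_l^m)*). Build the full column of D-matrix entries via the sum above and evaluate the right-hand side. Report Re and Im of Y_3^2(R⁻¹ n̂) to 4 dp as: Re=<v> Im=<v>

Re=-0.0218 Im=0.2027

Need the full column D^3_{m',2} for m'=−3..3 at α=5.3358, β=0.9782, γ=0.1554.
cos(β/2)=0.882756, sin(β/2)=0.469832
d^3_{-3,2}: single k=5 term ⇒ +0.049503;  D = -0.049499+0.000562i
d^3_{-2,2}: k∈[4..5] ⇒ +0.189854 -0.010756 = +0.179098;  D = -0.106204-0.144211i
d^3_{-1,2}: k∈[3..4] ⇒ +0.451210 -0.063907 = +0.387303;  D = +0.119113-0.368531i
d^3_{0,2}: k∈[2..3] ⇒ +0.734189 -0.207975 = +0.526214;  D = +0.501003-0.160927i
d^3_{1,2}: k∈[1..2] ⇒ +0.796427 -0.451210 = +0.345217;  D = +0.277599+0.205215i
d^3_{2,2}: k∈[0..1] ⇒ +0.473199 -0.670220 = -0.197020;  D = +0.002596-0.197003i
d^3_{3,2}: single k=0 term ⇒ -0.616909;  D = +0.505565-0.353527i
Y_3^{m'}(θ=1.9026,φ=0.1022) and Σ D·Y over m':
  (-0.0495+0.0006i)·(+0.3362-0.1064i)  (-0.1062-0.1442i)·(-0.2914+0.0604i)  (+0.1191-0.3685i)·(-0.1427+0.0146i)  (+0.5010-0.1609i)·(+0.3002+0.0000i)  (+0.2776+0.2052i)·(+0.1427+0.0146i)  (+0.0026-0.1970i)·(-0.2914-0.0604i)  (+0.5056-0.3535i)·(-0.3362-0.1064i)
Y_3^2(R⁻¹ n̂) = -0.021755+0.202715i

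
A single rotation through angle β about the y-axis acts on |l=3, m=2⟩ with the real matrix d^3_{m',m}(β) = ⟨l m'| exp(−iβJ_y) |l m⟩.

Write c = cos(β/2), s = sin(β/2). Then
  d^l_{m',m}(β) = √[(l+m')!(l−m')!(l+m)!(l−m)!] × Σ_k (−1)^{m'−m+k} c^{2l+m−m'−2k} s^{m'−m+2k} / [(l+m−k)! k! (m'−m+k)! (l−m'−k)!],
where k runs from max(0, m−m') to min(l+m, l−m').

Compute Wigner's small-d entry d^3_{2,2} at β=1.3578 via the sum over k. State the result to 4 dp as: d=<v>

d^3_{2,2}(β=1.3578) via Wigner's sum:
c=cos(1.3578/2)=0.778264, s=sin(1.3578/2)=0.627937; N=√[120·1·120·1]=120.000000
k∈{0,1} keeps every argument non-negative
  k=0: (−1)^0·120.0000/(120)·0.7783^6·0.6279^0 = +0.222209
  k=1: (−1)^1·120.0000/(24)·0.7783^4·0.6279^2 = -0.723286
d^3_{2,2}(1.3578) = +0.222209 -0.723286 = -0.501077

d=-0.5011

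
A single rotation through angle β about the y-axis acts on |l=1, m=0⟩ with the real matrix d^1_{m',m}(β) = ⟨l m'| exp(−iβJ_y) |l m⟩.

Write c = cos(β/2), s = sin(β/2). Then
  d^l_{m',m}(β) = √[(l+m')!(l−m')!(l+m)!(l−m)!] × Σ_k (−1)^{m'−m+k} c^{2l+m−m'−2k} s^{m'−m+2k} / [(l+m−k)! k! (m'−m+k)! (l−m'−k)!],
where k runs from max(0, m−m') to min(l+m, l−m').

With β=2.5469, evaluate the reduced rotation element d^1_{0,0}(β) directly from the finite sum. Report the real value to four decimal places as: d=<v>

d^1_{0,0}(β=2.5469) via Wigner's sum:
c=cos(2.5469/2)=0.292984, s=sin(2.5469/2)=0.956117; N=√[1·1·1·1]=1.000000
k∈{0,1} keeps every argument non-negative
  k=0: (−1)^0·1.0000/(1)·0.2930^2·0.9561^0 = +0.085840
  k=1: (−1)^1·1.0000/(1)·0.2930^0·0.9561^2 = -0.914160
d^1_{0,0}(2.5469) = +0.085840 -0.914160 = -0.828321

d=-0.8283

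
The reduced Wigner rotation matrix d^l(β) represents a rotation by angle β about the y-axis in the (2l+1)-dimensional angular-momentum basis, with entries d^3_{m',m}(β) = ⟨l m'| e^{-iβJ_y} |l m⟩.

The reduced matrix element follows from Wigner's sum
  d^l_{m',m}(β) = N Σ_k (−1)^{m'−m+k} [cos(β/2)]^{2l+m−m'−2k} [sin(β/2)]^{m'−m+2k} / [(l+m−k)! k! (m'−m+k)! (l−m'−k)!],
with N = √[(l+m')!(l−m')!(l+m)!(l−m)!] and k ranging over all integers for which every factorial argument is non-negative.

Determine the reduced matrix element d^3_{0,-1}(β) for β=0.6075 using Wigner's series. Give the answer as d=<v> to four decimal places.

d=-0.5860

d^3_{0,-1}(β=0.6075) via Wigner's sum:
c=cos(0.6075/2)=0.954222, s=sin(0.6075/2)=0.299101; N=√[6·6·2·24]=41.569219
k∈{0,1,2} keeps every argument non-negative
  k=0: (−1)^1·41.5692/(12)·0.9542^5·0.2991^1 = -0.819698
  k=1: (−1)^2·41.5692/(4)·0.9542^3·0.2991^3 = +0.241608
  k=2: (−1)^3·41.5692/(12)·0.9542^1·0.2991^5 = -0.007913
d^3_{0,-1}(0.6075) = -0.819698 +0.241608 -0.007913 = -0.586003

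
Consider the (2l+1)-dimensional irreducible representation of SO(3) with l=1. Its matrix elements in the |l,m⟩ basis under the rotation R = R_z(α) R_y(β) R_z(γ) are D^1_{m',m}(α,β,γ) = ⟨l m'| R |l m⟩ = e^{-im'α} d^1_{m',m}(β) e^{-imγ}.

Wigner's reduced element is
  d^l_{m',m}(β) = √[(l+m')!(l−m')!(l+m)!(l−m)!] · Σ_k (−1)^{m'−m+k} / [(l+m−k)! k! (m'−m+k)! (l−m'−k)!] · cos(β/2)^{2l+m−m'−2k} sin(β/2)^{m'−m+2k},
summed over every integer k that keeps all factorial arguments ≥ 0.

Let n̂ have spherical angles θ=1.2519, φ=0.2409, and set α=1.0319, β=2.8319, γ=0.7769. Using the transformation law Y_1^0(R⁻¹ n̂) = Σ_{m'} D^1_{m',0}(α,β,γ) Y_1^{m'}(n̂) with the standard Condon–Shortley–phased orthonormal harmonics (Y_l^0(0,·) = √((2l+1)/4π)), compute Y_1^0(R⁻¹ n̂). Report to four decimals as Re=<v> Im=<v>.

Re=-0.0465 Im=0.0000

Need the full column D^1_{m',0} for m'=−1..1 at α=1.0319, β=2.8319, γ=0.7769.
cos(β/2)=0.154228, sin(β/2)=0.988035
d^1_{-1,0}: single k=1 term ⇒ +0.215502;  D = +0.110593+0.184960i
d^1_{0,0}: k∈[0..1] ⇒ +0.023786 -0.976214 = -0.952427;  D = -0.952427+0.000000i
d^1_{1,0}: single k=0 term ⇒ -0.215502;  D = -0.110593+0.184960i
Y_1^{m'}(θ=1.2519,φ=0.2409) and Σ D·Y over m':
  (+0.1106+0.1850i)·(+0.3186-0.0783i)  (-0.9524+0.0000i)·(+0.1532+0.0000i)  (-0.1106+0.1850i)·(-0.3186-0.0783i)
Y_1^0(R⁻¹ n̂) = -0.046474+0.000000i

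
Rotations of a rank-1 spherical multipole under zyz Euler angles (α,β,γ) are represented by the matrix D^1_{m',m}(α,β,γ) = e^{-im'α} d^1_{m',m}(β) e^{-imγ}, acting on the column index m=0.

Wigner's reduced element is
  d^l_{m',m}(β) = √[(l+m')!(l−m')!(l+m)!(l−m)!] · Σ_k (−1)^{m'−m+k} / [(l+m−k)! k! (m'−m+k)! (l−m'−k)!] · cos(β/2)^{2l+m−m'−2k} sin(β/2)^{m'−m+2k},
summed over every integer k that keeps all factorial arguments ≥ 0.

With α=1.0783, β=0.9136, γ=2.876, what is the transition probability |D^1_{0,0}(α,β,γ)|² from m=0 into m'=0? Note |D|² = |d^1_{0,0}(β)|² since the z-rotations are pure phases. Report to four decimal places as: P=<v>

P=0.3732

First d^1_{0,0}(β=0.9136), then the phase factors e^{-i(0)α} and e^{-i(0)γ}:
Half-angle: c=0.897469, s=0.441078. N=√(1·1·1·1)=1.000000
k: max(0,(0)−(0))=0 … min(1+(0),1−(0))=1
  k=0: (−1)^0·1.0000/(1)·0.8975^2·0.4411^0 = +0.805450
  k=1: (−1)^1·1.0000/(1)·0.8975^0·0.4411^2 = -0.194550
d^1_{0,0}(0.9136) = +0.805450 -0.194550 = +0.610900
|D^1_{0,0}|² = |d^1_{0,0}(β)|² = (+0.610900)² = 0.373198 (the z-rotation phases have unit modulus)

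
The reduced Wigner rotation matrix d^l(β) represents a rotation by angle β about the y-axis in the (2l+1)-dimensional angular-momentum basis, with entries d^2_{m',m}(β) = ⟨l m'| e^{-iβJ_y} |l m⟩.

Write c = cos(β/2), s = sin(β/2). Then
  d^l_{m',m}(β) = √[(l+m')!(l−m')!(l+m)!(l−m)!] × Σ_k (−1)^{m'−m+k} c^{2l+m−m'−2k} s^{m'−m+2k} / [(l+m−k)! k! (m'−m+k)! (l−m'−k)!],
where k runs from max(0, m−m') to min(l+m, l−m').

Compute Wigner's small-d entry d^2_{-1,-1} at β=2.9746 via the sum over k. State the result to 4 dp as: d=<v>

d=-0.0207

d^2_{-1,-1}(β=2.9746) via Wigner's sum:
c=cos(2.9746/2)=0.083399, s=sin(2.9746/2)=0.996516; N=√[1·6·1·6]=6.000000
Admissible k: 0..1 (factorial args all ≥0)
  k=0: (−1)^0·6.0000/(6)·0.0834^4·0.9965^0 = +0.000048
  k=1: (−1)^1·6.0000/(2)·0.0834^2·0.9965^2 = -0.020721
d^2_{-1,-1}(2.9746) = +0.000048 -0.020721 = -0.020673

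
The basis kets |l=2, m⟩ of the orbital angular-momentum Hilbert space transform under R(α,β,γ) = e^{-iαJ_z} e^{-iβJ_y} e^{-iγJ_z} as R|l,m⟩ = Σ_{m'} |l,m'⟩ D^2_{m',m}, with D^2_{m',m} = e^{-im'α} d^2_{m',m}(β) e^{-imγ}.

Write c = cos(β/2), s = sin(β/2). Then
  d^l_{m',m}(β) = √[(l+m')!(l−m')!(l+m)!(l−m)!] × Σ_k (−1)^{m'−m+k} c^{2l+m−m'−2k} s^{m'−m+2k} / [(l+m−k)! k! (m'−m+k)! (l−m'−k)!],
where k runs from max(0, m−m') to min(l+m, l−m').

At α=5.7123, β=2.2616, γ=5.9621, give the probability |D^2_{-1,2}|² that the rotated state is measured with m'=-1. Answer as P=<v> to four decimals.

D^2_{-1,2}(5.7123,2.2616,5.9621) = e^{-i·-1·5.7123}·d^2_{-1,2}(2.2616)·e^{-i·2·5.9621}. Compute d first:
With c≡cos(β/2)=0.425936 and s≡sin(β/2)=0.904753, N=[1·6·24·1]^{1/2}=12.000000
The bounds max(0,m−m')=3 and min(l+m,l−m')=3 give 1 term
  k=3: (−1)^0·12.0000/(6)·0.4259^1·0.9048^3 = +0.630906
d^2_{-1,2}(2.2616) = +0.630906
|D^2_{-1,2}|² = |d^2_{-1,2}(β)|² = (+0.630906)² = 0.398043 (the z-rotation phases have unit modulus)

P=0.3980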